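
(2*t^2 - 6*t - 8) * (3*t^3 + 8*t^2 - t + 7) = 6*t^5 - 2*t^4 - 74*t^3 - 44*t^2 - 34*t - 56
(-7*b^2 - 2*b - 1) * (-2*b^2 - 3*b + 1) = 14*b^4 + 25*b^3 + b^2 + b - 1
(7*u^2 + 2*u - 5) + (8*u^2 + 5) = 15*u^2 + 2*u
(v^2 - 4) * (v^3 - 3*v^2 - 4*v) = v^5 - 3*v^4 - 8*v^3 + 12*v^2 + 16*v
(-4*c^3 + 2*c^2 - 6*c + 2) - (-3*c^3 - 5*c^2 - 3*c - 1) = -c^3 + 7*c^2 - 3*c + 3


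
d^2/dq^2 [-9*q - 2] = 0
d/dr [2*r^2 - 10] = 4*r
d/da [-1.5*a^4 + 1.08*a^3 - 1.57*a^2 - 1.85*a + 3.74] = -6.0*a^3 + 3.24*a^2 - 3.14*a - 1.85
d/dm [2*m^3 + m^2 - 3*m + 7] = 6*m^2 + 2*m - 3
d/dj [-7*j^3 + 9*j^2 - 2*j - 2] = -21*j^2 + 18*j - 2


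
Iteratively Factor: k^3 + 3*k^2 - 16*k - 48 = (k + 4)*(k^2 - k - 12) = (k - 4)*(k + 4)*(k + 3)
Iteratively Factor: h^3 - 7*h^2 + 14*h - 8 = (h - 2)*(h^2 - 5*h + 4) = (h - 4)*(h - 2)*(h - 1)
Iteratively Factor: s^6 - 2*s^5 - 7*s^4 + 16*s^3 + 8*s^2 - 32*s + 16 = (s + 2)*(s^5 - 4*s^4 + s^3 + 14*s^2 - 20*s + 8) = (s + 2)^2*(s^4 - 6*s^3 + 13*s^2 - 12*s + 4) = (s - 2)*(s + 2)^2*(s^3 - 4*s^2 + 5*s - 2) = (s - 2)^2*(s + 2)^2*(s^2 - 2*s + 1) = (s - 2)^2*(s - 1)*(s + 2)^2*(s - 1)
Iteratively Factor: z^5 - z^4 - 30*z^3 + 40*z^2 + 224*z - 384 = (z - 3)*(z^4 + 2*z^3 - 24*z^2 - 32*z + 128) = (z - 3)*(z + 4)*(z^3 - 2*z^2 - 16*z + 32) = (z - 4)*(z - 3)*(z + 4)*(z^2 + 2*z - 8) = (z - 4)*(z - 3)*(z - 2)*(z + 4)*(z + 4)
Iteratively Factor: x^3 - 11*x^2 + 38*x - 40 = (x - 2)*(x^2 - 9*x + 20) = (x - 5)*(x - 2)*(x - 4)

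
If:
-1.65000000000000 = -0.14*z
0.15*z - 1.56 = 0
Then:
No Solution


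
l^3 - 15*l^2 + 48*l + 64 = (l - 8)^2*(l + 1)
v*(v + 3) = v^2 + 3*v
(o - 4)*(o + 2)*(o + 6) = o^3 + 4*o^2 - 20*o - 48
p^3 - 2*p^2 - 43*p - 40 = (p - 8)*(p + 1)*(p + 5)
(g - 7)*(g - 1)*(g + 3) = g^3 - 5*g^2 - 17*g + 21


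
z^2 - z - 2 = (z - 2)*(z + 1)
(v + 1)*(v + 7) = v^2 + 8*v + 7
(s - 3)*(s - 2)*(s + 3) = s^3 - 2*s^2 - 9*s + 18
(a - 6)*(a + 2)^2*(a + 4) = a^4 + 2*a^3 - 28*a^2 - 104*a - 96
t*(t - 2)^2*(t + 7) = t^4 + 3*t^3 - 24*t^2 + 28*t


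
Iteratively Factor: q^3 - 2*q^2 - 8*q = (q)*(q^2 - 2*q - 8) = q*(q - 4)*(q + 2)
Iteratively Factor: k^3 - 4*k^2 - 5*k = (k + 1)*(k^2 - 5*k) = (k - 5)*(k + 1)*(k)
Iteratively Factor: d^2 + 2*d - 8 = (d + 4)*(d - 2)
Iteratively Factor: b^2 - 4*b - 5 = (b + 1)*(b - 5)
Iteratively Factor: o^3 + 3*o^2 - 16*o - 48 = (o + 3)*(o^2 - 16) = (o + 3)*(o + 4)*(o - 4)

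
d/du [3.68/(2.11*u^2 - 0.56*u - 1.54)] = (2.0608 - 15.5296*u)/(-2.11*u^2 + 0.56*u + 1.54)^2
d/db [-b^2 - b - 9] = -2*b - 1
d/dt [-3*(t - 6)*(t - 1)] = 21 - 6*t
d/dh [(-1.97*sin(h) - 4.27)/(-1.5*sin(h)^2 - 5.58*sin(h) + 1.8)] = (-12.81*sin(h) + 1.4775*cos(2*h) - 28.8501)*cos(h)/(1.5*sin(h)^2 + 5.58*sin(h) - 1.8)^2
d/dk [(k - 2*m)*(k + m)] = 2*k - m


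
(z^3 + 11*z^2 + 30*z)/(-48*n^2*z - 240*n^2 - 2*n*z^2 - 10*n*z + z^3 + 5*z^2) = z*(z + 6)/(-48*n^2 - 2*n*z + z^2)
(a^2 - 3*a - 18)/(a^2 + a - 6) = (a - 6)/(a - 2)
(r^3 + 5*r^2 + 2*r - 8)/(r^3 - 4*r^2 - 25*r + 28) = (r + 2)/(r - 7)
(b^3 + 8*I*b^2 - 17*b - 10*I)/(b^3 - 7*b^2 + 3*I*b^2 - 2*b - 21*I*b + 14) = (b + 5*I)/(b - 7)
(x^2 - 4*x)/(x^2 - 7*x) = (x - 4)/(x - 7)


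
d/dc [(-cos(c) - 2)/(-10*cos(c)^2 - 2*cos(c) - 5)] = (10*cos(c)^2 + 40*cos(c) - 1)*sin(c)/(-10*sin(c)^2 + 2*cos(c) + 15)^2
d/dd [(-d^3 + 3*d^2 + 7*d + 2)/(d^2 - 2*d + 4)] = (-d^4 + 4*d^3 - 25*d^2 + 20*d + 32)/(d^4 - 4*d^3 + 12*d^2 - 16*d + 16)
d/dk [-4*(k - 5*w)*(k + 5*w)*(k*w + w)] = 4*w*(-3*k^2 - 2*k + 25*w^2)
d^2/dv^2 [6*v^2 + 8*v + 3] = 12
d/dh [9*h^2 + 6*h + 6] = 18*h + 6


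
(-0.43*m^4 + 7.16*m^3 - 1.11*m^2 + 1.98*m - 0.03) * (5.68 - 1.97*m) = 0.8471*m^5 - 16.5476*m^4 + 42.8555*m^3 - 10.2054*m^2 + 11.3055*m - 0.1704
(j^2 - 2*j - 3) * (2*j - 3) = 2*j^3 - 7*j^2 + 9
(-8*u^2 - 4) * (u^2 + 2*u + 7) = -8*u^4 - 16*u^3 - 60*u^2 - 8*u - 28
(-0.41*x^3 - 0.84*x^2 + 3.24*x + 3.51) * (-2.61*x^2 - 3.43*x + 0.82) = 1.0701*x^5 + 3.5987*x^4 - 5.9114*x^3 - 20.9631*x^2 - 9.3825*x + 2.8782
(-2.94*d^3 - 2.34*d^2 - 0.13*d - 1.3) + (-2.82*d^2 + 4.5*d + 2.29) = -2.94*d^3 - 5.16*d^2 + 4.37*d + 0.99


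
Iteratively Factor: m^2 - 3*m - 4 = (m - 4)*(m + 1)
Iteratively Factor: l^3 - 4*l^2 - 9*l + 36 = (l + 3)*(l^2 - 7*l + 12) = (l - 3)*(l + 3)*(l - 4)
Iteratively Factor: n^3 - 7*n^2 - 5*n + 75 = (n - 5)*(n^2 - 2*n - 15) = (n - 5)^2*(n + 3)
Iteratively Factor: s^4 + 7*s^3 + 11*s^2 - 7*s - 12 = (s + 3)*(s^3 + 4*s^2 - s - 4) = (s + 1)*(s + 3)*(s^2 + 3*s - 4) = (s + 1)*(s + 3)*(s + 4)*(s - 1)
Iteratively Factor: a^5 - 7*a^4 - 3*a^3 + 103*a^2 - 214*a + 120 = (a + 4)*(a^4 - 11*a^3 + 41*a^2 - 61*a + 30) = (a - 1)*(a + 4)*(a^3 - 10*a^2 + 31*a - 30) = (a - 3)*(a - 1)*(a + 4)*(a^2 - 7*a + 10) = (a - 5)*(a - 3)*(a - 1)*(a + 4)*(a - 2)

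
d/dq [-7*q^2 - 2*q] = -14*q - 2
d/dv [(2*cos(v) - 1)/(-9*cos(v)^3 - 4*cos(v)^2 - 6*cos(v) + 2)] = 16*(-36*cos(v)^3 + 19*cos(v)^2 + 8*cos(v) + 2)*sin(v)/(51*cos(v) + 8*cos(2*v) + 9*cos(3*v))^2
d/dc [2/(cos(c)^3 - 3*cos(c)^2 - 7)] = 6*(cos(c) - 2)*sin(c)*cos(c)/(-cos(c)^3 + 3*cos(c)^2 + 7)^2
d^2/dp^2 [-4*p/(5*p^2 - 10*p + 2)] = 40*(-20*p*(p - 1)^2 + (3*p - 2)*(5*p^2 - 10*p + 2))/(5*p^2 - 10*p + 2)^3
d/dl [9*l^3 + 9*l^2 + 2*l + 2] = 27*l^2 + 18*l + 2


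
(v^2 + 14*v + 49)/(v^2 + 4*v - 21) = (v + 7)/(v - 3)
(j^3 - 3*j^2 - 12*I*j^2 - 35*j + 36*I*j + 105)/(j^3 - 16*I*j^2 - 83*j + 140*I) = (j - 3)/(j - 4*I)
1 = 1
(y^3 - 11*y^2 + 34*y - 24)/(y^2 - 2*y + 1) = (y^2 - 10*y + 24)/(y - 1)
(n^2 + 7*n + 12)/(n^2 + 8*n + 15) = (n + 4)/(n + 5)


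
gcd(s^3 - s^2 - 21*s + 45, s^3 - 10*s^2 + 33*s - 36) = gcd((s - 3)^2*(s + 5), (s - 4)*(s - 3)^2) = s^2 - 6*s + 9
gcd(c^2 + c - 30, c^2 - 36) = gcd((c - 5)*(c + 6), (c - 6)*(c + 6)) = c + 6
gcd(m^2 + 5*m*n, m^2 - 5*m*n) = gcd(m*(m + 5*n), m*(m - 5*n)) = m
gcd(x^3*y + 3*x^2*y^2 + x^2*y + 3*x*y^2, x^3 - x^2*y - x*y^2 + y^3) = 1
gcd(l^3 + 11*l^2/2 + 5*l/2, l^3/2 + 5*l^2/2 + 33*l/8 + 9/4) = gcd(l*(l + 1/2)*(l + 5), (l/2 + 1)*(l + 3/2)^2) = 1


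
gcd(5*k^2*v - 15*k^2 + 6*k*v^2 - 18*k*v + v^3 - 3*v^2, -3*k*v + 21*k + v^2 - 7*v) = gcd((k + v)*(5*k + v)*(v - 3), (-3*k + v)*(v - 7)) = 1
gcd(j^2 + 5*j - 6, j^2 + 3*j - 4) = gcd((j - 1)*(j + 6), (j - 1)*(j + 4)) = j - 1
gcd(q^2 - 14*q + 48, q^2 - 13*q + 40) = q - 8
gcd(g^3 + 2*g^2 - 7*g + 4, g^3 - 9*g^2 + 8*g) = g - 1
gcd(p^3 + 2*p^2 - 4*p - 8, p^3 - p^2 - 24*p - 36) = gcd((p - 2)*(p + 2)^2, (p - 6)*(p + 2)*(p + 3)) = p + 2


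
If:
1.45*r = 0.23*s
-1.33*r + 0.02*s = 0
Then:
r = 0.00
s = 0.00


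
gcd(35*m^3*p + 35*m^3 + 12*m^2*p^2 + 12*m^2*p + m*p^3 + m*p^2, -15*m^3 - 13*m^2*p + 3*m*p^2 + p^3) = 5*m + p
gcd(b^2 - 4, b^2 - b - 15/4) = 1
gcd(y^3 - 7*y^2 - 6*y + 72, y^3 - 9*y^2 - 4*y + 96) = y^2 - y - 12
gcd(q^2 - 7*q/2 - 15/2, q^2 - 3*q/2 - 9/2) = q + 3/2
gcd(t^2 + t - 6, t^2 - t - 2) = t - 2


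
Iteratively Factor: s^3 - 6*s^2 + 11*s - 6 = (s - 2)*(s^2 - 4*s + 3) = (s - 3)*(s - 2)*(s - 1)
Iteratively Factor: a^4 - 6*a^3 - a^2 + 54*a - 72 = (a + 3)*(a^3 - 9*a^2 + 26*a - 24) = (a - 3)*(a + 3)*(a^2 - 6*a + 8) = (a - 3)*(a - 2)*(a + 3)*(a - 4)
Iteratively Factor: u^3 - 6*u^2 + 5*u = (u - 5)*(u^2 - u) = u*(u - 5)*(u - 1)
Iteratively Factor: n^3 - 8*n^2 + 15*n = (n)*(n^2 - 8*n + 15) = n*(n - 5)*(n - 3)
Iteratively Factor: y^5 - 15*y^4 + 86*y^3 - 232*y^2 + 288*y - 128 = (y - 1)*(y^4 - 14*y^3 + 72*y^2 - 160*y + 128) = (y - 2)*(y - 1)*(y^3 - 12*y^2 + 48*y - 64) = (y - 4)*(y - 2)*(y - 1)*(y^2 - 8*y + 16) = (y - 4)^2*(y - 2)*(y - 1)*(y - 4)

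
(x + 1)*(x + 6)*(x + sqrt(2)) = x^3 + sqrt(2)*x^2 + 7*x^2 + 6*x + 7*sqrt(2)*x + 6*sqrt(2)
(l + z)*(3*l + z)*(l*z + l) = 3*l^3*z + 3*l^3 + 4*l^2*z^2 + 4*l^2*z + l*z^3 + l*z^2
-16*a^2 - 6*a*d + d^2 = (-8*a + d)*(2*a + d)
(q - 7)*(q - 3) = q^2 - 10*q + 21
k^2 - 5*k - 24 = (k - 8)*(k + 3)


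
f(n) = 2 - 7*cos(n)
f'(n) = 7*sin(n)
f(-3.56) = 8.40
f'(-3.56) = 2.84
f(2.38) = 7.07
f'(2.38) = 4.83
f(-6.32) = -5.00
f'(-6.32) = -0.26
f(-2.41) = 7.21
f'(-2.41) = -4.68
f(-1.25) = -0.21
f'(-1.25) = -6.64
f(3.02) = 8.95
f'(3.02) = 0.85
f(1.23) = -0.34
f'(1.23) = 6.60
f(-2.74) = 8.44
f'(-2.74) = -2.74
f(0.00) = -5.00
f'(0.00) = 0.00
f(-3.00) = 8.93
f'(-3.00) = -0.99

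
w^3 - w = w*(w - 1)*(w + 1)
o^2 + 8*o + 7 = (o + 1)*(o + 7)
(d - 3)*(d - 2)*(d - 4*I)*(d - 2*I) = d^4 - 5*d^3 - 6*I*d^3 - 2*d^2 + 30*I*d^2 + 40*d - 36*I*d - 48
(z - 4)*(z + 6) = z^2 + 2*z - 24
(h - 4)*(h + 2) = h^2 - 2*h - 8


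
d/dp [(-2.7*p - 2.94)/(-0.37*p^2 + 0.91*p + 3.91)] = (0.999*p^2 - 2.457*p - (0.74*p - 0.91)*(2.7*p + 2.94) - 10.557)/(-0.37*p^2 + 0.91*p + 3.91)^2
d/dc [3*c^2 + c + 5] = 6*c + 1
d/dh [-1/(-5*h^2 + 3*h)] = (3 - 10*h)/(h^2*(5*h - 3)^2)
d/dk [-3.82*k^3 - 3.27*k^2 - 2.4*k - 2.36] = -11.46*k^2 - 6.54*k - 2.4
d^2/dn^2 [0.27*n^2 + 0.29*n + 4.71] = 0.540000000000000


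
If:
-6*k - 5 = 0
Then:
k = -5/6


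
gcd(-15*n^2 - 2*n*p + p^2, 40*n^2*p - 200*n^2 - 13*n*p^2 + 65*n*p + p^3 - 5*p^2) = -5*n + p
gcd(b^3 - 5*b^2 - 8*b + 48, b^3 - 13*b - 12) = b^2 - b - 12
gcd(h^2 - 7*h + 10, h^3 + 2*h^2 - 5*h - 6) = h - 2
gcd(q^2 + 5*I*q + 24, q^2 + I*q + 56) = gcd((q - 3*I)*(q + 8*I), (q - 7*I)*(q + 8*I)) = q + 8*I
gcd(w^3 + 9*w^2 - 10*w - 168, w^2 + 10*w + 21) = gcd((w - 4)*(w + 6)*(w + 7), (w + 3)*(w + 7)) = w + 7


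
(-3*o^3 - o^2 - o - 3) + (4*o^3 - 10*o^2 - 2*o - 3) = o^3 - 11*o^2 - 3*o - 6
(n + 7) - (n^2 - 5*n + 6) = -n^2 + 6*n + 1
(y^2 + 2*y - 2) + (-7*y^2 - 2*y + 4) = 2 - 6*y^2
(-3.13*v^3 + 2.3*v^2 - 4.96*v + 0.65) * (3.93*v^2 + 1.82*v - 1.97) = -12.3009*v^5 + 3.3424*v^4 - 9.1407*v^3 - 11.0037*v^2 + 10.9542*v - 1.2805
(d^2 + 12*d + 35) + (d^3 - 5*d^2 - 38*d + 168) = d^3 - 4*d^2 - 26*d + 203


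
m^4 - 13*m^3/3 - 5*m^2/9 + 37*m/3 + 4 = (m - 3)^2*(m + 1/3)*(m + 4/3)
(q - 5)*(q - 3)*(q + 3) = q^3 - 5*q^2 - 9*q + 45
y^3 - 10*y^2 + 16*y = y*(y - 8)*(y - 2)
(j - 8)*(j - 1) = j^2 - 9*j + 8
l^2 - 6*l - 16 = (l - 8)*(l + 2)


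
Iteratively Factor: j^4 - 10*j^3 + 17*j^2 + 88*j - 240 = (j - 4)*(j^3 - 6*j^2 - 7*j + 60) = (j - 5)*(j - 4)*(j^2 - j - 12) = (j - 5)*(j - 4)*(j + 3)*(j - 4)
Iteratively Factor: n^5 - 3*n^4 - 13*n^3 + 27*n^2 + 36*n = (n)*(n^4 - 3*n^3 - 13*n^2 + 27*n + 36) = n*(n - 3)*(n^3 - 13*n - 12) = n*(n - 4)*(n - 3)*(n^2 + 4*n + 3) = n*(n - 4)*(n - 3)*(n + 3)*(n + 1)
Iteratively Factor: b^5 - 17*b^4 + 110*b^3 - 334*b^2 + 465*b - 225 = (b - 3)*(b^4 - 14*b^3 + 68*b^2 - 130*b + 75) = (b - 3)*(b - 1)*(b^3 - 13*b^2 + 55*b - 75) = (b - 5)*(b - 3)*(b - 1)*(b^2 - 8*b + 15) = (b - 5)^2*(b - 3)*(b - 1)*(b - 3)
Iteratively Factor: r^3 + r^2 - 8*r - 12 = (r + 2)*(r^2 - r - 6) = (r - 3)*(r + 2)*(r + 2)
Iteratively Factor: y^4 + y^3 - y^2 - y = (y + 1)*(y^3 - y) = (y + 1)^2*(y^2 - y) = (y - 1)*(y + 1)^2*(y)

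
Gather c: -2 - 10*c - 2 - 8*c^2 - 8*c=-8*c^2 - 18*c - 4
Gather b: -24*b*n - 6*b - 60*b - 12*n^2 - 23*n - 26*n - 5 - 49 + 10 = b*(-24*n - 66) - 12*n^2 - 49*n - 44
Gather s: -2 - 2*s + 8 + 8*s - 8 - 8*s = -2*s - 2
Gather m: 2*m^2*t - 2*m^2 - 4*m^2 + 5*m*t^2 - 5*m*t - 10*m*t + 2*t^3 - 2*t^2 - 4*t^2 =m^2*(2*t - 6) + m*(5*t^2 - 15*t) + 2*t^3 - 6*t^2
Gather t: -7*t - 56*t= -63*t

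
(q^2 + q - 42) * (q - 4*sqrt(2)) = q^3 - 4*sqrt(2)*q^2 + q^2 - 42*q - 4*sqrt(2)*q + 168*sqrt(2)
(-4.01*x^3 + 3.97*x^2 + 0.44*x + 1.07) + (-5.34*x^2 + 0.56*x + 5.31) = -4.01*x^3 - 1.37*x^2 + 1.0*x + 6.38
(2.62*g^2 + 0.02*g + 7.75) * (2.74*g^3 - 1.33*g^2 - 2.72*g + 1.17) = 7.1788*g^5 - 3.4298*g^4 + 14.082*g^3 - 7.2965*g^2 - 21.0566*g + 9.0675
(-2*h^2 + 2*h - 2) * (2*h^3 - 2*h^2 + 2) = -4*h^5 + 8*h^4 - 8*h^3 + 4*h - 4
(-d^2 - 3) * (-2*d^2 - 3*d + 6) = 2*d^4 + 3*d^3 + 9*d - 18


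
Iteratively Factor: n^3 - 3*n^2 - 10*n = (n + 2)*(n^2 - 5*n) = n*(n + 2)*(n - 5)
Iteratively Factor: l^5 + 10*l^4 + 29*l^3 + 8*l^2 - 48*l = (l + 4)*(l^4 + 6*l^3 + 5*l^2 - 12*l) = (l + 4)^2*(l^3 + 2*l^2 - 3*l) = l*(l + 4)^2*(l^2 + 2*l - 3) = l*(l - 1)*(l + 4)^2*(l + 3)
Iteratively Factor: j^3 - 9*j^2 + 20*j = (j - 4)*(j^2 - 5*j) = (j - 5)*(j - 4)*(j)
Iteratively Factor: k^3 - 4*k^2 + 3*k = (k)*(k^2 - 4*k + 3) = k*(k - 3)*(k - 1)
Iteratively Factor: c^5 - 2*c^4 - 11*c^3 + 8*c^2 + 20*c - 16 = (c - 4)*(c^4 + 2*c^3 - 3*c^2 - 4*c + 4) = (c - 4)*(c - 1)*(c^3 + 3*c^2 - 4) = (c - 4)*(c - 1)^2*(c^2 + 4*c + 4) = (c - 4)*(c - 1)^2*(c + 2)*(c + 2)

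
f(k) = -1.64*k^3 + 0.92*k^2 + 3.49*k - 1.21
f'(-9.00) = -411.59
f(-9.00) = 1237.46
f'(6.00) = -162.59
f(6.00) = -301.39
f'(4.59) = -91.72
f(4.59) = -124.40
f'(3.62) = -54.32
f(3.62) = -54.32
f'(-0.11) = 3.23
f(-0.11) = -1.58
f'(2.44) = -21.31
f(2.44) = -11.04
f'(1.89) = -10.61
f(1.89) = -2.40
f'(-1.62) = -12.40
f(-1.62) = 2.52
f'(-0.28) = 2.59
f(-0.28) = -2.08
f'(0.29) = 3.61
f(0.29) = -0.16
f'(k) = -4.92*k^2 + 1.84*k + 3.49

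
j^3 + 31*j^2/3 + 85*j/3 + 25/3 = (j + 1/3)*(j + 5)^2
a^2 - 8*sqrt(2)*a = a*(a - 8*sqrt(2))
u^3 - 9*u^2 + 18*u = u*(u - 6)*(u - 3)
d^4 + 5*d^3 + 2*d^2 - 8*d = d*(d - 1)*(d + 2)*(d + 4)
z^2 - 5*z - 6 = (z - 6)*(z + 1)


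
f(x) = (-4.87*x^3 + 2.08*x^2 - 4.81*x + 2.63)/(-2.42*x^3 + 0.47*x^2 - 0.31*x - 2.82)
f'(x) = (-14.61*x^2 + 4.16*x - 4.81)/(-2.42*x^3 + 0.47*x^2 - 0.31*x - 2.82) + (7.26*x^2 - 0.94*x + 0.31)*(-4.87*x^3 + 2.08*x^2 - 4.81*x + 2.63)/(-2.42*x^3 + 0.47*x^2 - 0.31*x - 2.82)^2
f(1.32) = 1.42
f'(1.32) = 1.03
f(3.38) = 1.94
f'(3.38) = 0.03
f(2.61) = 1.89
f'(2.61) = 0.09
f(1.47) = 1.55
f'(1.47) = 0.77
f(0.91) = 0.81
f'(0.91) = 1.91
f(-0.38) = -2.01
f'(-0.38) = 4.78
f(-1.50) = 4.51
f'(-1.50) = 5.45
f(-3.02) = 2.47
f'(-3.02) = 0.30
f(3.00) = 1.92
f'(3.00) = 0.05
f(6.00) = 1.97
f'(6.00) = 0.01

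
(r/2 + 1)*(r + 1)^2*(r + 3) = r^4/2 + 7*r^3/2 + 17*r^2/2 + 17*r/2 + 3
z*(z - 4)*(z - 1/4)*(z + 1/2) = z^4 - 15*z^3/4 - 9*z^2/8 + z/2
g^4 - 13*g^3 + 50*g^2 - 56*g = g*(g - 7)*(g - 4)*(g - 2)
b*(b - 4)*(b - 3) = b^3 - 7*b^2 + 12*b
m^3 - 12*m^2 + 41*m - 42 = (m - 7)*(m - 3)*(m - 2)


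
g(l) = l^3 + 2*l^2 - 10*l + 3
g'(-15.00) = 605.00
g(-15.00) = -2772.00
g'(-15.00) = 605.00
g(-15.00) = -2772.00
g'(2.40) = 16.88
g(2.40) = 4.34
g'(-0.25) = -10.81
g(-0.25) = 5.61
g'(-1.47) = -9.40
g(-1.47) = 18.85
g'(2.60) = 20.68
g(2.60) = 8.10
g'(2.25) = 14.19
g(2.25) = 2.02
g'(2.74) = 23.48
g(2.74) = 11.19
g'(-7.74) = 138.76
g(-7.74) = -263.47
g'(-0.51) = -11.26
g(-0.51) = 8.49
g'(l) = 3*l^2 + 4*l - 10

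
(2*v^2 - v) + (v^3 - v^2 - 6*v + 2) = v^3 + v^2 - 7*v + 2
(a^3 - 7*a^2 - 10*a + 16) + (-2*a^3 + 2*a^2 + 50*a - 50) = -a^3 - 5*a^2 + 40*a - 34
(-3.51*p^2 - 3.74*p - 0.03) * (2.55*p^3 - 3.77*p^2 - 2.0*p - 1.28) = -8.9505*p^5 + 3.6957*p^4 + 21.0433*p^3 + 12.0859*p^2 + 4.8472*p + 0.0384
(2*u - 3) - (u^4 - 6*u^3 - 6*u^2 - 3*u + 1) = -u^4 + 6*u^3 + 6*u^2 + 5*u - 4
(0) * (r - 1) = 0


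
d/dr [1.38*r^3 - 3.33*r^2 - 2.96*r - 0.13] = 4.14*r^2 - 6.66*r - 2.96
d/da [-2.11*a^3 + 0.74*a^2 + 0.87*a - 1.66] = -6.33*a^2 + 1.48*a + 0.87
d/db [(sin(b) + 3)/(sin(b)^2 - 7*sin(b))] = (-cos(b) - 6/tan(b) + 21*cos(b)/sin(b)^2)/(sin(b) - 7)^2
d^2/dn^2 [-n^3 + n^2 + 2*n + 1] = 2 - 6*n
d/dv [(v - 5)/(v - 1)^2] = (9 - v)/(v - 1)^3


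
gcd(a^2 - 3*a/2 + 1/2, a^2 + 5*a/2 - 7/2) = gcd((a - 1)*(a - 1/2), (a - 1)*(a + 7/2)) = a - 1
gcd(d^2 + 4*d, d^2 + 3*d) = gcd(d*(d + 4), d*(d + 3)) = d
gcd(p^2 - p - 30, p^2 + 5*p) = p + 5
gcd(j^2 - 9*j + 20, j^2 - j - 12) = j - 4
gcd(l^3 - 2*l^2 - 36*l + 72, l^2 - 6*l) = l - 6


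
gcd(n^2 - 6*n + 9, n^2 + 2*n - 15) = n - 3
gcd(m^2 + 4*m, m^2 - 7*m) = m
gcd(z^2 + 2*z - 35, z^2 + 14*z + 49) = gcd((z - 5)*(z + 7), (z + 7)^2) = z + 7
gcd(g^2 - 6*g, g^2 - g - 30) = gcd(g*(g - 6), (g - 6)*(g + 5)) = g - 6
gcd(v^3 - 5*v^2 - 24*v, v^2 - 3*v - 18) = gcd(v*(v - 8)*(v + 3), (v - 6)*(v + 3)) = v + 3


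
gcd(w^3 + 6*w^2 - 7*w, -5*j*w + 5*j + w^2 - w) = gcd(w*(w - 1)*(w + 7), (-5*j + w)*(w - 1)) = w - 1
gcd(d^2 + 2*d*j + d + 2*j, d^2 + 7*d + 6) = d + 1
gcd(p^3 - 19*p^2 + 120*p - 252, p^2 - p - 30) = p - 6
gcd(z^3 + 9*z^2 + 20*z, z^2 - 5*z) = z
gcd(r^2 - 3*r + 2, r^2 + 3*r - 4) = r - 1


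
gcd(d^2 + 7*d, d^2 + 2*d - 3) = 1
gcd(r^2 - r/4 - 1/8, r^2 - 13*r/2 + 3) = r - 1/2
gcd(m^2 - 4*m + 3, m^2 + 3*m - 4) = m - 1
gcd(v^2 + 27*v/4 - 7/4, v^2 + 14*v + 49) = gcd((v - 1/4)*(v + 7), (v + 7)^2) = v + 7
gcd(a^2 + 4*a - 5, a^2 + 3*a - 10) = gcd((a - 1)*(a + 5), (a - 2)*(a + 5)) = a + 5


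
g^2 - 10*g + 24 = (g - 6)*(g - 4)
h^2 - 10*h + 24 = (h - 6)*(h - 4)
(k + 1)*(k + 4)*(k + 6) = k^3 + 11*k^2 + 34*k + 24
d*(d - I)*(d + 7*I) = d^3 + 6*I*d^2 + 7*d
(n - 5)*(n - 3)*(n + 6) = n^3 - 2*n^2 - 33*n + 90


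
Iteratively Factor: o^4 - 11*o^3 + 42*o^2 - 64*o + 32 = (o - 4)*(o^3 - 7*o^2 + 14*o - 8) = (o - 4)*(o - 2)*(o^2 - 5*o + 4) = (o - 4)^2*(o - 2)*(o - 1)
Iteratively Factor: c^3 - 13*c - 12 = (c + 3)*(c^2 - 3*c - 4) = (c - 4)*(c + 3)*(c + 1)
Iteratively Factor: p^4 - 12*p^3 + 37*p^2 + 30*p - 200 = (p + 2)*(p^3 - 14*p^2 + 65*p - 100) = (p - 5)*(p + 2)*(p^2 - 9*p + 20) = (p - 5)^2*(p + 2)*(p - 4)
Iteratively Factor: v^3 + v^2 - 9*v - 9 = (v - 3)*(v^2 + 4*v + 3) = (v - 3)*(v + 1)*(v + 3)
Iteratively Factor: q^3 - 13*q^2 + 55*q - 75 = (q - 3)*(q^2 - 10*q + 25) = (q - 5)*(q - 3)*(q - 5)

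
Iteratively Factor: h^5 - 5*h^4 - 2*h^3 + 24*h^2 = (h - 4)*(h^4 - h^3 - 6*h^2) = h*(h - 4)*(h^3 - h^2 - 6*h) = h*(h - 4)*(h - 3)*(h^2 + 2*h) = h*(h - 4)*(h - 3)*(h + 2)*(h)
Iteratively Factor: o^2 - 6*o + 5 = (o - 5)*(o - 1)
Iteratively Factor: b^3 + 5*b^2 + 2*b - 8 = (b + 2)*(b^2 + 3*b - 4) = (b - 1)*(b + 2)*(b + 4)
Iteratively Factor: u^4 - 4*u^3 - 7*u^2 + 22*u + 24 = (u + 1)*(u^3 - 5*u^2 - 2*u + 24) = (u + 1)*(u + 2)*(u^2 - 7*u + 12) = (u - 3)*(u + 1)*(u + 2)*(u - 4)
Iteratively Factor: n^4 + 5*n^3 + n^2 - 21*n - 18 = (n + 1)*(n^3 + 4*n^2 - 3*n - 18) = (n + 1)*(n + 3)*(n^2 + n - 6) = (n + 1)*(n + 3)^2*(n - 2)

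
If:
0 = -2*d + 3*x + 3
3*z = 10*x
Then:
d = 9*z/20 + 3/2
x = 3*z/10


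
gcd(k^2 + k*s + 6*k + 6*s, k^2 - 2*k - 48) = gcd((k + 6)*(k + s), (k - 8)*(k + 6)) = k + 6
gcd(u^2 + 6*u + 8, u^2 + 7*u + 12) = u + 4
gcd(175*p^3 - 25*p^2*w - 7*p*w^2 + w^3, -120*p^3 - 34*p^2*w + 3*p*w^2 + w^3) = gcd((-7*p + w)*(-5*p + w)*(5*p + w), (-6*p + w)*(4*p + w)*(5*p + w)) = 5*p + w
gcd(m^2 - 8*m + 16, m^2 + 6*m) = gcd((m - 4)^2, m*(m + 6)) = 1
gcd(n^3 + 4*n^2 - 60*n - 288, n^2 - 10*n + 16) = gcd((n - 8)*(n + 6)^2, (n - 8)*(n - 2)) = n - 8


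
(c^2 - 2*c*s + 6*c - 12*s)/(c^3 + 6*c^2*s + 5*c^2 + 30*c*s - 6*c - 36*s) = (c - 2*s)/(c^2 + 6*c*s - c - 6*s)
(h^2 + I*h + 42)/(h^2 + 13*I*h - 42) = (h - 6*I)/(h + 6*I)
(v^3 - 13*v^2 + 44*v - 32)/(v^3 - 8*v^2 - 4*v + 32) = (v^2 - 5*v + 4)/(v^2 - 4)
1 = 1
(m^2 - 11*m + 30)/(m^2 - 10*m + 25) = (m - 6)/(m - 5)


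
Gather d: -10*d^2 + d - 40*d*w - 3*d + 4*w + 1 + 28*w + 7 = -10*d^2 + d*(-40*w - 2) + 32*w + 8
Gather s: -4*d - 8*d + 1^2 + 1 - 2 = -12*d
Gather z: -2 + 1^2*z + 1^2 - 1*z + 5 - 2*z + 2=6 - 2*z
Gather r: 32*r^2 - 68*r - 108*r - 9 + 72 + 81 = 32*r^2 - 176*r + 144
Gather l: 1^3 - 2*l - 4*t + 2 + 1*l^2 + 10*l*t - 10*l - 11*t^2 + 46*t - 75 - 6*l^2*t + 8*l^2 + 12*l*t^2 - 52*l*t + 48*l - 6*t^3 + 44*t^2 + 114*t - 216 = l^2*(9 - 6*t) + l*(12*t^2 - 42*t + 36) - 6*t^3 + 33*t^2 + 156*t - 288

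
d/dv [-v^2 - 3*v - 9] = -2*v - 3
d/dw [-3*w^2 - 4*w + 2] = -6*w - 4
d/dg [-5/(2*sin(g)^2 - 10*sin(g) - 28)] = 5*(2*sin(g) - 5)*cos(g)/(2*(sin(g) - 7)^2*(sin(g) + 2)^2)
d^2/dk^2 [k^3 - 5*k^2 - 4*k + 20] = 6*k - 10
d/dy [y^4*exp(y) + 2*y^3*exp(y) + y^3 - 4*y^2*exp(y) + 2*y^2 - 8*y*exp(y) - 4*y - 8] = y^4*exp(y) + 6*y^3*exp(y) + 2*y^2*exp(y) + 3*y^2 - 16*y*exp(y) + 4*y - 8*exp(y) - 4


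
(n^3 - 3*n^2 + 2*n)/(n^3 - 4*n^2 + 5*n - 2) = n/(n - 1)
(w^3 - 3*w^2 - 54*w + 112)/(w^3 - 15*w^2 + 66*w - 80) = (w + 7)/(w - 5)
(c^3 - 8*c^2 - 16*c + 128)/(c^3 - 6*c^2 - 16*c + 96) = (c - 8)/(c - 6)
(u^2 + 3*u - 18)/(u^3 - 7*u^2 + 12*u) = (u + 6)/(u*(u - 4))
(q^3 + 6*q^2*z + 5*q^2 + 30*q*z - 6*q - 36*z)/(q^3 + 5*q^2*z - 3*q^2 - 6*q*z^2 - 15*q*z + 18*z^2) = (-q^2 - 5*q + 6)/(-q^2 + q*z + 3*q - 3*z)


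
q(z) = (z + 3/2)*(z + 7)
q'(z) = 2*z + 17/2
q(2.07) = 32.38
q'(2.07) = 12.64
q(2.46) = 37.46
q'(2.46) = 13.42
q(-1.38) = 0.67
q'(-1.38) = 5.74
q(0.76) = 17.54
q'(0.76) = 10.02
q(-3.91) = -7.45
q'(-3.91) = 0.68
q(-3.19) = -6.44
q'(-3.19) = 2.12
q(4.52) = 69.35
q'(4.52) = 17.54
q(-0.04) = 10.16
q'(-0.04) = 8.42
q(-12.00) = 52.50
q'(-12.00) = -15.50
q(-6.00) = -4.50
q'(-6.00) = -3.50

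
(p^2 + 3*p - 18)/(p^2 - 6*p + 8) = (p^2 + 3*p - 18)/(p^2 - 6*p + 8)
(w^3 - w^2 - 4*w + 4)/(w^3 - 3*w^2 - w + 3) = (w^2 - 4)/(w^2 - 2*w - 3)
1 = 1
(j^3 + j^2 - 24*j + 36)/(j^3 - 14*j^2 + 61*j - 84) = (j^2 + 4*j - 12)/(j^2 - 11*j + 28)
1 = 1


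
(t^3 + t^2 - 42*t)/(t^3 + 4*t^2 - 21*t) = (t - 6)/(t - 3)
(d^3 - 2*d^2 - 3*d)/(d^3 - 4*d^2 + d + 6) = d/(d - 2)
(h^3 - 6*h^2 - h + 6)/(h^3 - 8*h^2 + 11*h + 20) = (h^2 - 7*h + 6)/(h^2 - 9*h + 20)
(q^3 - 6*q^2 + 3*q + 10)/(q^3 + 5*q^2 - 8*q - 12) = (q - 5)/(q + 6)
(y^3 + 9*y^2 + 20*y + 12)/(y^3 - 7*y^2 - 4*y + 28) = (y^2 + 7*y + 6)/(y^2 - 9*y + 14)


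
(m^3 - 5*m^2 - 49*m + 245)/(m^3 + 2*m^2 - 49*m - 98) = (m - 5)/(m + 2)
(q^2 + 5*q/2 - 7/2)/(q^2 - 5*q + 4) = (q + 7/2)/(q - 4)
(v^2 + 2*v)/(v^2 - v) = (v + 2)/(v - 1)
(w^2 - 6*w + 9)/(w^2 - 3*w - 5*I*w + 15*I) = (w - 3)/(w - 5*I)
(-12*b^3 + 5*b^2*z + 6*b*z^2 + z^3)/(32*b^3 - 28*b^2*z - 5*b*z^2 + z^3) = (3*b + z)/(-8*b + z)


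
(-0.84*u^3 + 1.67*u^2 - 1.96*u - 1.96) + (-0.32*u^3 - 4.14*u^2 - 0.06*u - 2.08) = -1.16*u^3 - 2.47*u^2 - 2.02*u - 4.04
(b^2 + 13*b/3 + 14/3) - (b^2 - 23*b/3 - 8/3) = 12*b + 22/3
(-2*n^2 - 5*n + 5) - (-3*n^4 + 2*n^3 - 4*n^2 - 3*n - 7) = 3*n^4 - 2*n^3 + 2*n^2 - 2*n + 12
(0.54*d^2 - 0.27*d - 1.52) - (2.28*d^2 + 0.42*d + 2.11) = -1.74*d^2 - 0.69*d - 3.63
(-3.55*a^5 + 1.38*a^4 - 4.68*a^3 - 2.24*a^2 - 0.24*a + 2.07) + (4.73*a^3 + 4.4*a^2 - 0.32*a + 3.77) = -3.55*a^5 + 1.38*a^4 + 0.0500000000000007*a^3 + 2.16*a^2 - 0.56*a + 5.84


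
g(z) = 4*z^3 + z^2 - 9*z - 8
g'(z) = 12*z^2 + 2*z - 9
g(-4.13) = -235.55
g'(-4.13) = 187.42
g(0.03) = -8.27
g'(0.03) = -8.93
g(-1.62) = -7.80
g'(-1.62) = 19.25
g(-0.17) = -6.46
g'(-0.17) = -8.99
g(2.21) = 20.17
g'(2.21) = 54.03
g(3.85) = 200.44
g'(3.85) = 176.57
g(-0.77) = -2.30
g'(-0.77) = -3.43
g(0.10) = -8.89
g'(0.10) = -8.68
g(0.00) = -8.00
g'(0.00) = -9.00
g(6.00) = 838.00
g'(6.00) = 435.00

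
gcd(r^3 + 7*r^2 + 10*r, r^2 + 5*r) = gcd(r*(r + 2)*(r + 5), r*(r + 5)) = r^2 + 5*r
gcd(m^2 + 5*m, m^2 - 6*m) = m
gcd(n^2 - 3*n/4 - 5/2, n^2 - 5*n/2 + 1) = n - 2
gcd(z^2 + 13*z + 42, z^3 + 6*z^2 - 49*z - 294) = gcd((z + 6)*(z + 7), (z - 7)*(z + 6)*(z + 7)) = z^2 + 13*z + 42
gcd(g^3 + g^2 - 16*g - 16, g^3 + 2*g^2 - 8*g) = g + 4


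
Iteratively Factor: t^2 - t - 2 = (t + 1)*(t - 2)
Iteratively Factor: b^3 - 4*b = (b - 2)*(b^2 + 2*b) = (b - 2)*(b + 2)*(b)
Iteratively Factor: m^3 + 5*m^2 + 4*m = (m)*(m^2 + 5*m + 4) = m*(m + 4)*(m + 1)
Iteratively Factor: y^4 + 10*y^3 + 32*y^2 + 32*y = (y + 2)*(y^3 + 8*y^2 + 16*y) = y*(y + 2)*(y^2 + 8*y + 16) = y*(y + 2)*(y + 4)*(y + 4)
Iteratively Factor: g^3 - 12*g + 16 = (g + 4)*(g^2 - 4*g + 4) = (g - 2)*(g + 4)*(g - 2)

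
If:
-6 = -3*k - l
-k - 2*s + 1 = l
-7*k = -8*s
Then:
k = 20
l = -54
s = 35/2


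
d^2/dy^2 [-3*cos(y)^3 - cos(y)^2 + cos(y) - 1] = 5*cos(y)/4 + 2*cos(2*y) + 27*cos(3*y)/4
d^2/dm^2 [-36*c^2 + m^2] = 2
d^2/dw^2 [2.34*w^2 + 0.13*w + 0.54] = 4.68000000000000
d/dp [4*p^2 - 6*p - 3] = 8*p - 6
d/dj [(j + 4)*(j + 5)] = 2*j + 9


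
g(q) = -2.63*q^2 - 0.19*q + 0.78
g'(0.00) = -0.19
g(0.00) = 0.78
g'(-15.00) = 78.71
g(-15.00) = -588.12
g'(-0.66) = 3.28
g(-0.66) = -0.24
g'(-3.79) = 19.75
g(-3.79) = -36.28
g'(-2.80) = 14.54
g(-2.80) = -19.31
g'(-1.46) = 7.49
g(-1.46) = -4.55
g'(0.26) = -1.56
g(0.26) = 0.55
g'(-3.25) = 16.90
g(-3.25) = -26.38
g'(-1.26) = 6.44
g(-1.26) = -3.16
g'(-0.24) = 1.07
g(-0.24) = 0.67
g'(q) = -5.26*q - 0.19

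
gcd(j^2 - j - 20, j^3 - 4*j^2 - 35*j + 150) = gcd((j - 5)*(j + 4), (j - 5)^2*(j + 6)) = j - 5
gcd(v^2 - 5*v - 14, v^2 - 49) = v - 7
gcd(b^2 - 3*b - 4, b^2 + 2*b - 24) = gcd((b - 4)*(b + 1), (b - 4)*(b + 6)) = b - 4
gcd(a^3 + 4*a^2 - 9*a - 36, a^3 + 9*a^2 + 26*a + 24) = a^2 + 7*a + 12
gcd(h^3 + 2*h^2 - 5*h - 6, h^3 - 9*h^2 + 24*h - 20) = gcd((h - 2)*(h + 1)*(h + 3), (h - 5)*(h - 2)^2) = h - 2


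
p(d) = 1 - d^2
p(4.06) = -15.48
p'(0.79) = -1.58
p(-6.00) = -35.00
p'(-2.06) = 4.12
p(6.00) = -35.00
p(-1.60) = -1.56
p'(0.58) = -1.16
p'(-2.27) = 4.54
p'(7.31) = -14.62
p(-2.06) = -3.24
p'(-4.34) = 8.68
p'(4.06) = -8.12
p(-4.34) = -17.84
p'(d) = -2*d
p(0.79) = 0.38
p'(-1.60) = 3.20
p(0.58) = 0.66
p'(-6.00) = 12.00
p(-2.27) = -4.15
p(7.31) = -52.44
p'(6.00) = -12.00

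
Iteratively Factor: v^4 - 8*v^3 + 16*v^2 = (v)*(v^3 - 8*v^2 + 16*v) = v*(v - 4)*(v^2 - 4*v) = v*(v - 4)^2*(v)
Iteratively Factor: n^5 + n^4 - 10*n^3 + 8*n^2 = (n)*(n^4 + n^3 - 10*n^2 + 8*n) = n^2*(n^3 + n^2 - 10*n + 8) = n^2*(n - 2)*(n^2 + 3*n - 4) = n^2*(n - 2)*(n - 1)*(n + 4)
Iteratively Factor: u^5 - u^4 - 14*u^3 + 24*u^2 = (u)*(u^4 - u^3 - 14*u^2 + 24*u) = u*(u - 3)*(u^3 + 2*u^2 - 8*u) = u^2*(u - 3)*(u^2 + 2*u - 8) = u^2*(u - 3)*(u - 2)*(u + 4)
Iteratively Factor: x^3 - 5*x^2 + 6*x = (x - 3)*(x^2 - 2*x) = x*(x - 3)*(x - 2)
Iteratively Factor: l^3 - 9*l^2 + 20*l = (l - 4)*(l^2 - 5*l) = (l - 5)*(l - 4)*(l)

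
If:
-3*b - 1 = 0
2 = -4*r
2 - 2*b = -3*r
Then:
No Solution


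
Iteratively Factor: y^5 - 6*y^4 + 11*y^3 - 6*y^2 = (y)*(y^4 - 6*y^3 + 11*y^2 - 6*y) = y*(y - 1)*(y^3 - 5*y^2 + 6*y) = y*(y - 3)*(y - 1)*(y^2 - 2*y) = y*(y - 3)*(y - 2)*(y - 1)*(y)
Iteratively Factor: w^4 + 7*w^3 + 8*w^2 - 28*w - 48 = (w - 2)*(w^3 + 9*w^2 + 26*w + 24) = (w - 2)*(w + 3)*(w^2 + 6*w + 8) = (w - 2)*(w + 2)*(w + 3)*(w + 4)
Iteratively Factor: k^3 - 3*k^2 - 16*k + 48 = (k - 4)*(k^2 + k - 12) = (k - 4)*(k - 3)*(k + 4)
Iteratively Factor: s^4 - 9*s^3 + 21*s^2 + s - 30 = (s - 3)*(s^3 - 6*s^2 + 3*s + 10) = (s - 3)*(s + 1)*(s^2 - 7*s + 10) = (s - 3)*(s - 2)*(s + 1)*(s - 5)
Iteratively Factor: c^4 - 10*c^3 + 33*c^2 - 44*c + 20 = (c - 2)*(c^3 - 8*c^2 + 17*c - 10) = (c - 2)*(c - 1)*(c^2 - 7*c + 10) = (c - 5)*(c - 2)*(c - 1)*(c - 2)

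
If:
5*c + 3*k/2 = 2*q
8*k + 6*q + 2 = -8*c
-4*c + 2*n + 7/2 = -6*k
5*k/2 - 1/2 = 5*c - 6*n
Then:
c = 71/296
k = -89/148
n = 79/148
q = 11/74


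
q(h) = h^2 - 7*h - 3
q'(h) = 2*h - 7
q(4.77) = -13.64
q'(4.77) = 2.54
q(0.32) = -5.14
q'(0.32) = -6.36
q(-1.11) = 6.00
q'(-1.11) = -9.22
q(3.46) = -15.25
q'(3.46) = -0.08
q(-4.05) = 41.75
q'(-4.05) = -15.10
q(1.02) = -9.10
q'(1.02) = -4.96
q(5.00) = -13.00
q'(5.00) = 3.00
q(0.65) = -7.13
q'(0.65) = -5.70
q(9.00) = 15.00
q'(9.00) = 11.00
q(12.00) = 57.00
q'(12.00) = 17.00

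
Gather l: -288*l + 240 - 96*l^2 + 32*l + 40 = -96*l^2 - 256*l + 280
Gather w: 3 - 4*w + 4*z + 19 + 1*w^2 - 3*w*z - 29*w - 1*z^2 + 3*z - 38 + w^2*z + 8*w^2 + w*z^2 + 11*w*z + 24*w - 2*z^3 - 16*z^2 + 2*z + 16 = w^2*(z + 9) + w*(z^2 + 8*z - 9) - 2*z^3 - 17*z^2 + 9*z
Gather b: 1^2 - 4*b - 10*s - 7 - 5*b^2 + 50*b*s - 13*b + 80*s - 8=-5*b^2 + b*(50*s - 17) + 70*s - 14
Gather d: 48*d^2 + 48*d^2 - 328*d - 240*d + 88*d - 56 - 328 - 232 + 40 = 96*d^2 - 480*d - 576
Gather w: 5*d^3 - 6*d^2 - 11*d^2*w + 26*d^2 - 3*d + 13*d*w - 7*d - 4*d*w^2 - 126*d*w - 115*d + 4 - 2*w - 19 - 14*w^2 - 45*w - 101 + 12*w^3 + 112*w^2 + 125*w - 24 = 5*d^3 + 20*d^2 - 125*d + 12*w^3 + w^2*(98 - 4*d) + w*(-11*d^2 - 113*d + 78) - 140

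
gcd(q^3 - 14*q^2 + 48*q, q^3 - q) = q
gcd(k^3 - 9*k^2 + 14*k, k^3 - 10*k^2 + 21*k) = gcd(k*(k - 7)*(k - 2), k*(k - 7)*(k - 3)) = k^2 - 7*k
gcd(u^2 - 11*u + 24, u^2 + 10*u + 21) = 1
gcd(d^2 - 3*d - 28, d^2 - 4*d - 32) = d + 4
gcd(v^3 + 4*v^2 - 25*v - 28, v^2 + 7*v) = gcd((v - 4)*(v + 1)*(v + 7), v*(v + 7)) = v + 7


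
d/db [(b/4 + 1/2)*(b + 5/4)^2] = 3*b^2/4 + 9*b/4 + 105/64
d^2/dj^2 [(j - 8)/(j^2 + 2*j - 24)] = 2*(3*(2 - j)*(j^2 + 2*j - 24) + 4*(j - 8)*(j + 1)^2)/(j^2 + 2*j - 24)^3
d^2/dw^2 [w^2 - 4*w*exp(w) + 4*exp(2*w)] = -4*w*exp(w) + 16*exp(2*w) - 8*exp(w) + 2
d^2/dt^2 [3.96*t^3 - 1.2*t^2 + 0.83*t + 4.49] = 23.76*t - 2.4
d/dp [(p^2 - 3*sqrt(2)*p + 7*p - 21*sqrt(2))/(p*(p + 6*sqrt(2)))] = (-7*p^2 + 9*sqrt(2)*p^2 + 42*sqrt(2)*p + 252)/(p^2*(p^2 + 12*sqrt(2)*p + 72))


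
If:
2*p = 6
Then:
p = 3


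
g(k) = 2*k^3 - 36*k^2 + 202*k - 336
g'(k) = 6*k^2 - 72*k + 202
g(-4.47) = -2136.88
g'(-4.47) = 643.73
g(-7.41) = -4623.25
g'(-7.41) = 1064.97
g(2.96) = -1.63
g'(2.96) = 41.45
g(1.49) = -108.33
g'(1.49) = 108.04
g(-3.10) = -1367.74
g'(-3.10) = 482.86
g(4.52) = 26.24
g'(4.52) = -0.86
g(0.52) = -240.41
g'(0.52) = 166.18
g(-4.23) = -1985.98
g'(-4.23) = 613.92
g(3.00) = 0.00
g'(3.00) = 40.00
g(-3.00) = -1320.00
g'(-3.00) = 472.00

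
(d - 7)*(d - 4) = d^2 - 11*d + 28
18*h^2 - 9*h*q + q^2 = (-6*h + q)*(-3*h + q)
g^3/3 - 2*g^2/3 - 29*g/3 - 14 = (g/3 + 1)*(g - 7)*(g + 2)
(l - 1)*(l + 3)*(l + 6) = l^3 + 8*l^2 + 9*l - 18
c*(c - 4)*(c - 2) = c^3 - 6*c^2 + 8*c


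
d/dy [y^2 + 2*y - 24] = 2*y + 2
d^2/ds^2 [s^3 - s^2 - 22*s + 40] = 6*s - 2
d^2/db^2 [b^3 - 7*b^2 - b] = 6*b - 14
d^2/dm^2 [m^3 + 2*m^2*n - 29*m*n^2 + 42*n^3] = 6*m + 4*n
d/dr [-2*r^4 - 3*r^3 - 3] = r^2*(-8*r - 9)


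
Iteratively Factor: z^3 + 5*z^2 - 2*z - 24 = (z + 3)*(z^2 + 2*z - 8) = (z - 2)*(z + 3)*(z + 4)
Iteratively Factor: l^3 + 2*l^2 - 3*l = (l + 3)*(l^2 - l) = (l - 1)*(l + 3)*(l)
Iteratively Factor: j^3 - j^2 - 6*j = (j - 3)*(j^2 + 2*j) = j*(j - 3)*(j + 2)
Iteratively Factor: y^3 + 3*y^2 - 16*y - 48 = (y + 3)*(y^2 - 16) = (y - 4)*(y + 3)*(y + 4)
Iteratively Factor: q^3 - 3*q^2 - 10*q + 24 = (q + 3)*(q^2 - 6*q + 8) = (q - 2)*(q + 3)*(q - 4)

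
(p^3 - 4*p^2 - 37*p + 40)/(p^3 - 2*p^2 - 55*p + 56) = (p + 5)/(p + 7)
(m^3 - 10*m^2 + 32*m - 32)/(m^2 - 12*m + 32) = (m^2 - 6*m + 8)/(m - 8)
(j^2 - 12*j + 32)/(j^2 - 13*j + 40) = (j - 4)/(j - 5)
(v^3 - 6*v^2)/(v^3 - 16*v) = v*(v - 6)/(v^2 - 16)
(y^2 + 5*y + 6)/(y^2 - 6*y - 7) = (y^2 + 5*y + 6)/(y^2 - 6*y - 7)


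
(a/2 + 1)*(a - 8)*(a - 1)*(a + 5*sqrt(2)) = a^4/2 - 7*a^3/2 + 5*sqrt(2)*a^3/2 - 35*sqrt(2)*a^2/2 - 5*a^2 - 25*sqrt(2)*a + 8*a + 40*sqrt(2)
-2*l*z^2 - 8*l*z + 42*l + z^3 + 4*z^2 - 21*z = (-2*l + z)*(z - 3)*(z + 7)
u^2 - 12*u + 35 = (u - 7)*(u - 5)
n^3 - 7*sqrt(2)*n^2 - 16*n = n*(n - 8*sqrt(2))*(n + sqrt(2))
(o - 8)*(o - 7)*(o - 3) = o^3 - 18*o^2 + 101*o - 168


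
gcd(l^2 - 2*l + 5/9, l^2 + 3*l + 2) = 1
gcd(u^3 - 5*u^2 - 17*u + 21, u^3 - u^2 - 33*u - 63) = u^2 - 4*u - 21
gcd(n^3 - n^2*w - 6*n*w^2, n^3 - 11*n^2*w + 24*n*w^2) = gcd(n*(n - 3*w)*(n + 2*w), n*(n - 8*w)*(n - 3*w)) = -n^2 + 3*n*w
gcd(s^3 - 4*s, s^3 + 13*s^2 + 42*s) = s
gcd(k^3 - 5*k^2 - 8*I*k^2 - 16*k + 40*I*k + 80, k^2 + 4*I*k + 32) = k - 4*I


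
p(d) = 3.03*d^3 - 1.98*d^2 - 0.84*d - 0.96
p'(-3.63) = 133.31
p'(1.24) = 8.23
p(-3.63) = -168.93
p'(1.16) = 6.80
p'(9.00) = 699.81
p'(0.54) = -0.33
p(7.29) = 1061.58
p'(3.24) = 81.75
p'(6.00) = 302.64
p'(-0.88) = 9.68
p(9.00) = 2039.97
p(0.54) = -1.51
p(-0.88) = -3.82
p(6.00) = 577.20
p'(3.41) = 91.36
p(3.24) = 78.59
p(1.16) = 0.13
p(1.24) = 0.73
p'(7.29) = 453.37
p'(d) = 9.09*d^2 - 3.96*d - 0.84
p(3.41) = 93.30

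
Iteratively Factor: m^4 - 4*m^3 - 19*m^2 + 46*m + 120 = (m + 3)*(m^3 - 7*m^2 + 2*m + 40) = (m - 5)*(m + 3)*(m^2 - 2*m - 8) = (m - 5)*(m + 2)*(m + 3)*(m - 4)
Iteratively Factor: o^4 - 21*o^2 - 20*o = (o + 1)*(o^3 - o^2 - 20*o) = (o + 1)*(o + 4)*(o^2 - 5*o) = o*(o + 1)*(o + 4)*(o - 5)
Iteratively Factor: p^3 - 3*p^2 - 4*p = (p - 4)*(p^2 + p) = p*(p - 4)*(p + 1)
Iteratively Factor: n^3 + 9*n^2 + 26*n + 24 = (n + 3)*(n^2 + 6*n + 8) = (n + 2)*(n + 3)*(n + 4)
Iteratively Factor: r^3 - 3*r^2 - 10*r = (r - 5)*(r^2 + 2*r) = r*(r - 5)*(r + 2)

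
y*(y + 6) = y^2 + 6*y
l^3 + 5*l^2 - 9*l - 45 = (l - 3)*(l + 3)*(l + 5)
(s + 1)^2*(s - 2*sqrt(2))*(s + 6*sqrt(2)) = s^4 + 2*s^3 + 4*sqrt(2)*s^3 - 23*s^2 + 8*sqrt(2)*s^2 - 48*s + 4*sqrt(2)*s - 24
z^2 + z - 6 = (z - 2)*(z + 3)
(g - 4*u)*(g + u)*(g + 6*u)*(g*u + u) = g^4*u + 3*g^3*u^2 + g^3*u - 22*g^2*u^3 + 3*g^2*u^2 - 24*g*u^4 - 22*g*u^3 - 24*u^4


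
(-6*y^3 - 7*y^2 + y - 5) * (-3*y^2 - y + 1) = 18*y^5 + 27*y^4 - 2*y^3 + 7*y^2 + 6*y - 5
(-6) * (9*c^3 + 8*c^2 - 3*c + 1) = -54*c^3 - 48*c^2 + 18*c - 6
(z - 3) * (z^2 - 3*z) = z^3 - 6*z^2 + 9*z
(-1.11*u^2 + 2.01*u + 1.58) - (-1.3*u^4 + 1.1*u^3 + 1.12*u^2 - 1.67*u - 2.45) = 1.3*u^4 - 1.1*u^3 - 2.23*u^2 + 3.68*u + 4.03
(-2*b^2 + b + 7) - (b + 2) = 5 - 2*b^2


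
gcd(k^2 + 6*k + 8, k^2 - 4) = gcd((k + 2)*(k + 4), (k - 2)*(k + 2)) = k + 2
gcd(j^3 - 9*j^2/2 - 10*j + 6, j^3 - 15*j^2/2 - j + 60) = j - 6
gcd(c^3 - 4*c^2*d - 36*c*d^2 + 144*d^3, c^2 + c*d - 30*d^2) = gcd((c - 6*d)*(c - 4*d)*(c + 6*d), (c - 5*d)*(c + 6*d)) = c + 6*d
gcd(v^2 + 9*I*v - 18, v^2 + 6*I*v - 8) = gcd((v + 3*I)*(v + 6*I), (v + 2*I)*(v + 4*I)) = 1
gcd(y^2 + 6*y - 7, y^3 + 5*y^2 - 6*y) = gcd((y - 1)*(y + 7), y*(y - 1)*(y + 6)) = y - 1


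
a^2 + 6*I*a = a*(a + 6*I)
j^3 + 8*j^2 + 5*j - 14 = (j - 1)*(j + 2)*(j + 7)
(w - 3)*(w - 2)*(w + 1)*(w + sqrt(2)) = w^4 - 4*w^3 + sqrt(2)*w^3 - 4*sqrt(2)*w^2 + w^2 + sqrt(2)*w + 6*w + 6*sqrt(2)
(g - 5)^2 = g^2 - 10*g + 25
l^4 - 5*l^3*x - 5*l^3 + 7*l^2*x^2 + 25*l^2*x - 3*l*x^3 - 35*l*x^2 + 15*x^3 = (l - 5)*(l - 3*x)*(l - x)^2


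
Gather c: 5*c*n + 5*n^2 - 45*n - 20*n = 5*c*n + 5*n^2 - 65*n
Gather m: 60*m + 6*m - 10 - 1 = 66*m - 11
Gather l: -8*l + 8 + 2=10 - 8*l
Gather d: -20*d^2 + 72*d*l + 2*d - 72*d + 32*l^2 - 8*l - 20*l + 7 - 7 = -20*d^2 + d*(72*l - 70) + 32*l^2 - 28*l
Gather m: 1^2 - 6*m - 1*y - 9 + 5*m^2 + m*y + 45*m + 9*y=5*m^2 + m*(y + 39) + 8*y - 8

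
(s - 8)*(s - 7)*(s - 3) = s^3 - 18*s^2 + 101*s - 168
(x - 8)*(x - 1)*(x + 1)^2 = x^4 - 7*x^3 - 9*x^2 + 7*x + 8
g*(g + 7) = g^2 + 7*g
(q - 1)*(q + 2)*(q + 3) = q^3 + 4*q^2 + q - 6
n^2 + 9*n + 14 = (n + 2)*(n + 7)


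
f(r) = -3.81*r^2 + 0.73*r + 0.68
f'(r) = 0.73 - 7.62*r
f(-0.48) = -0.55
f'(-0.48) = 4.39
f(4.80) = -83.60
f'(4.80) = -35.85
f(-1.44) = -8.27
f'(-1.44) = 11.70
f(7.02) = -181.95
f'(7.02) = -52.76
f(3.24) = -36.95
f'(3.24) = -23.96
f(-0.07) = 0.61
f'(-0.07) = 1.26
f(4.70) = -80.05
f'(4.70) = -35.08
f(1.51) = -6.90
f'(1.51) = -10.78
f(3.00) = -31.42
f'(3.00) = -22.13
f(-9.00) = -314.50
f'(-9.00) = 69.31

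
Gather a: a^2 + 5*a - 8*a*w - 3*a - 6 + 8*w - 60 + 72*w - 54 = a^2 + a*(2 - 8*w) + 80*w - 120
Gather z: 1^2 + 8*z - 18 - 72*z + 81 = 64 - 64*z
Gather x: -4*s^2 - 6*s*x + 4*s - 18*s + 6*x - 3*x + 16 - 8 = -4*s^2 - 14*s + x*(3 - 6*s) + 8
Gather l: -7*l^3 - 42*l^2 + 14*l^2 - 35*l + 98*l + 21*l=-7*l^3 - 28*l^2 + 84*l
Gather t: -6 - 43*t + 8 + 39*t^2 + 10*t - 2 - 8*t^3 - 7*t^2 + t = -8*t^3 + 32*t^2 - 32*t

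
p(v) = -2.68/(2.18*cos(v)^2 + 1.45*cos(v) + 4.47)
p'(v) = -2.68*(4.36*sin(v)*cos(v) + 1.45*sin(v))/(2.18*cos(v)^2 + 1.45*cos(v) + 4.47)^2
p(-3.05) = -0.52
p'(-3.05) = -0.03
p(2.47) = -0.57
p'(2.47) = 0.15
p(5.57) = -0.39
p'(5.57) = 0.18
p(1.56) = -0.60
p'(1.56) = -0.20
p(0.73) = -0.40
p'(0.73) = -0.18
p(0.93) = -0.44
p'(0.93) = -0.23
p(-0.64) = -0.38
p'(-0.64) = 0.16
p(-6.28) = -0.33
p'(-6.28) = -0.00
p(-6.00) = -0.34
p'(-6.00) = -0.07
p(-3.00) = -0.52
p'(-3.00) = -0.04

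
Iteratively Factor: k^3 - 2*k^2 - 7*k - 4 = (k + 1)*(k^2 - 3*k - 4) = (k + 1)^2*(k - 4)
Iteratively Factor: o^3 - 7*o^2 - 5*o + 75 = (o + 3)*(o^2 - 10*o + 25) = (o - 5)*(o + 3)*(o - 5)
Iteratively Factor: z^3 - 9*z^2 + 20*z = (z - 4)*(z^2 - 5*z) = z*(z - 4)*(z - 5)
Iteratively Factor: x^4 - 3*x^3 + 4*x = (x - 2)*(x^3 - x^2 - 2*x) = x*(x - 2)*(x^2 - x - 2) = x*(x - 2)*(x + 1)*(x - 2)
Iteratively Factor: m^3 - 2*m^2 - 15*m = (m)*(m^2 - 2*m - 15) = m*(m + 3)*(m - 5)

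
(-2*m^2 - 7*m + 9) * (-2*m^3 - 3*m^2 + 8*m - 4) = 4*m^5 + 20*m^4 - 13*m^3 - 75*m^2 + 100*m - 36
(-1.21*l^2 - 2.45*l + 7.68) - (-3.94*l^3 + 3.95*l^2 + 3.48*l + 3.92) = 3.94*l^3 - 5.16*l^2 - 5.93*l + 3.76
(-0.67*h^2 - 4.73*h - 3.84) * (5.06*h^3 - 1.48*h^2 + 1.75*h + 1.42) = -3.3902*h^5 - 22.9422*h^4 - 13.6025*h^3 - 3.5457*h^2 - 13.4366*h - 5.4528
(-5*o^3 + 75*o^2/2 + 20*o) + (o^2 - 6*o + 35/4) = -5*o^3 + 77*o^2/2 + 14*o + 35/4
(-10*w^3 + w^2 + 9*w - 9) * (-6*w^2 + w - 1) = 60*w^5 - 16*w^4 - 43*w^3 + 62*w^2 - 18*w + 9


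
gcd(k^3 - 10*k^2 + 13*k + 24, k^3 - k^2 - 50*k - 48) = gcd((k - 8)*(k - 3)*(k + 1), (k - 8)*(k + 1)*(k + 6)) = k^2 - 7*k - 8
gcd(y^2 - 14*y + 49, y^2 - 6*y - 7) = y - 7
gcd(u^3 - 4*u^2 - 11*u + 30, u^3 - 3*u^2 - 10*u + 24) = u^2 + u - 6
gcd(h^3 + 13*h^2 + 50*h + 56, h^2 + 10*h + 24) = h + 4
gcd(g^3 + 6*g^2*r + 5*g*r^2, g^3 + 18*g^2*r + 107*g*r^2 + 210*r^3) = g + 5*r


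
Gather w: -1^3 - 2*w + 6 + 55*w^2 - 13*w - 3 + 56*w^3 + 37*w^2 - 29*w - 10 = 56*w^3 + 92*w^2 - 44*w - 8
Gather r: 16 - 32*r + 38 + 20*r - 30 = 24 - 12*r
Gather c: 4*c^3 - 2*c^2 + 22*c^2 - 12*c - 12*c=4*c^3 + 20*c^2 - 24*c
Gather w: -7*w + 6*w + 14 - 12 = 2 - w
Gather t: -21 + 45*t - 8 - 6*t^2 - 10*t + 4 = -6*t^2 + 35*t - 25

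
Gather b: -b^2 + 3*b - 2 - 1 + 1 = -b^2 + 3*b - 2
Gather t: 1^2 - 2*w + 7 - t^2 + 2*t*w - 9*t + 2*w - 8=-t^2 + t*(2*w - 9)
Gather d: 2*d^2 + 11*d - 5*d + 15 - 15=2*d^2 + 6*d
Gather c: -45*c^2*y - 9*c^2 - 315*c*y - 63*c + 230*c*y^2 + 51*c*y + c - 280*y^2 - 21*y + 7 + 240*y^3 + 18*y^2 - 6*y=c^2*(-45*y - 9) + c*(230*y^2 - 264*y - 62) + 240*y^3 - 262*y^2 - 27*y + 7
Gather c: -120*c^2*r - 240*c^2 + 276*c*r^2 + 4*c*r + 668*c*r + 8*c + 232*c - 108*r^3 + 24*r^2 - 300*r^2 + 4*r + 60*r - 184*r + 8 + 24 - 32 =c^2*(-120*r - 240) + c*(276*r^2 + 672*r + 240) - 108*r^3 - 276*r^2 - 120*r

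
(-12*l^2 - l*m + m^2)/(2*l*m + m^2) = (-12*l^2 - l*m + m^2)/(m*(2*l + m))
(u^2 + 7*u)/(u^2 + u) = (u + 7)/(u + 1)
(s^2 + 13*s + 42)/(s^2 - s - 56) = (s + 6)/(s - 8)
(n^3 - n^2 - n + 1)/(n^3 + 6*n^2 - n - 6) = (n - 1)/(n + 6)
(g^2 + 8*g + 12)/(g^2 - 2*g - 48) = (g + 2)/(g - 8)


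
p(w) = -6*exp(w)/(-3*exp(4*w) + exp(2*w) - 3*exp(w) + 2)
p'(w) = -6*(12*exp(4*w) - 2*exp(2*w) + 3*exp(w))*exp(w)/(-3*exp(4*w) + exp(2*w) - 3*exp(w) + 2)^2 - 6*exp(w)/(-3*exp(4*w) + exp(2*w) - 3*exp(w) + 2) = 6*(-(12*exp(3*w) - 2*exp(w) + 3)*exp(w) + 3*exp(4*w) - exp(2*w) + 3*exp(w) - 2)*exp(w)/(3*exp(4*w) - exp(2*w) + 3*exp(w) - 2)^2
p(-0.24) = 5.30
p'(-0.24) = -28.78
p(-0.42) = 40.00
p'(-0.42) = -1317.41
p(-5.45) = -0.01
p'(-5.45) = -0.01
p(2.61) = 0.00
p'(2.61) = -0.00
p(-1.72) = -0.72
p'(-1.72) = -0.95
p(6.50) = 0.00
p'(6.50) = -0.00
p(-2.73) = -0.22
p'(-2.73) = -0.24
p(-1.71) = -0.73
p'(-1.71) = -0.97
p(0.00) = 2.00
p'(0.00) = -6.67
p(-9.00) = 0.00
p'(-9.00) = 0.00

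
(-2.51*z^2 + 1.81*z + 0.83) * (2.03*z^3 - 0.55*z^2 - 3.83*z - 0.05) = -5.0953*z^5 + 5.0548*z^4 + 10.3027*z^3 - 7.2633*z^2 - 3.2694*z - 0.0415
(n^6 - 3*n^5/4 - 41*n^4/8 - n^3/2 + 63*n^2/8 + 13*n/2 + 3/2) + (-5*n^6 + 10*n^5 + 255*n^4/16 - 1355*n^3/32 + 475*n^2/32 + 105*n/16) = -4*n^6 + 37*n^5/4 + 173*n^4/16 - 1371*n^3/32 + 727*n^2/32 + 209*n/16 + 3/2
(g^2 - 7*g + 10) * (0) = 0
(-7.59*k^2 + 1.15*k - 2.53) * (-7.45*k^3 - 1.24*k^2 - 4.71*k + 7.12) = 56.5455*k^5 + 0.844100000000001*k^4 + 53.1714*k^3 - 56.3201*k^2 + 20.1043*k - 18.0136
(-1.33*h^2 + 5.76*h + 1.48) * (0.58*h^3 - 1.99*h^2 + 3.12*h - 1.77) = -0.7714*h^5 + 5.9875*h^4 - 14.7536*h^3 + 17.3801*h^2 - 5.5776*h - 2.6196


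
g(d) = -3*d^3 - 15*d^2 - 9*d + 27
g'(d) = -9*d^2 - 30*d - 9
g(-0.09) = 27.69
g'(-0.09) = -6.37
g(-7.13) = 416.02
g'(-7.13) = -252.63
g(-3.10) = 0.12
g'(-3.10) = -2.49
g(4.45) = -574.45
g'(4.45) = -320.72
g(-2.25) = 5.48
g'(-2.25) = 12.94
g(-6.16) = 214.49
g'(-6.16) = -165.71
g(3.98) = -435.56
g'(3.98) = -270.96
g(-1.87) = 10.99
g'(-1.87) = 15.63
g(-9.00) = 1080.00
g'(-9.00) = -468.00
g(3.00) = -216.00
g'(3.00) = -180.00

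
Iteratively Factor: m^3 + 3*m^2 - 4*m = (m - 1)*(m^2 + 4*m) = (m - 1)*(m + 4)*(m)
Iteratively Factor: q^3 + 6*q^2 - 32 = (q - 2)*(q^2 + 8*q + 16) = (q - 2)*(q + 4)*(q + 4)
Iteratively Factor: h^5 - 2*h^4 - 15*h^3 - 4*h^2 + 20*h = (h - 1)*(h^4 - h^3 - 16*h^2 - 20*h) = (h - 1)*(h + 2)*(h^3 - 3*h^2 - 10*h) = (h - 5)*(h - 1)*(h + 2)*(h^2 + 2*h) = (h - 5)*(h - 1)*(h + 2)^2*(h)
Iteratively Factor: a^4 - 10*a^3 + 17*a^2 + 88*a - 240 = (a - 4)*(a^3 - 6*a^2 - 7*a + 60) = (a - 5)*(a - 4)*(a^2 - a - 12) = (a - 5)*(a - 4)^2*(a + 3)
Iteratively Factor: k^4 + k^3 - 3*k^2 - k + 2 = (k + 1)*(k^3 - 3*k + 2) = (k - 1)*(k + 1)*(k^2 + k - 2) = (k - 1)^2*(k + 1)*(k + 2)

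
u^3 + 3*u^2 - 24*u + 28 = (u - 2)^2*(u + 7)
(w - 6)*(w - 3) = w^2 - 9*w + 18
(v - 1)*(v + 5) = v^2 + 4*v - 5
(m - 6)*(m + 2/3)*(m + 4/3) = m^3 - 4*m^2 - 100*m/9 - 16/3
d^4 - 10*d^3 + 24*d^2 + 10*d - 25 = (d - 5)^2*(d - 1)*(d + 1)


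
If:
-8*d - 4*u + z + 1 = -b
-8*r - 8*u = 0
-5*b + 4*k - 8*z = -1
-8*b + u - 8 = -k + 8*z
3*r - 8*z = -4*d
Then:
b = -150*z/133 - 163/133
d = 841*z/1064 - 9/532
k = 157*z/266 - 237/133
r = 429*z/266 + 3/133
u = -429*z/266 - 3/133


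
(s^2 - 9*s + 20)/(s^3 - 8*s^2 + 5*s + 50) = (s - 4)/(s^2 - 3*s - 10)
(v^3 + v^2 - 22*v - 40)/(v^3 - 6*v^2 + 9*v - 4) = (v^3 + v^2 - 22*v - 40)/(v^3 - 6*v^2 + 9*v - 4)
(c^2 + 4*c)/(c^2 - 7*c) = (c + 4)/(c - 7)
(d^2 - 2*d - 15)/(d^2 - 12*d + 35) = (d + 3)/(d - 7)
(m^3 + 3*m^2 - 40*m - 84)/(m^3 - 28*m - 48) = (m + 7)/(m + 4)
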